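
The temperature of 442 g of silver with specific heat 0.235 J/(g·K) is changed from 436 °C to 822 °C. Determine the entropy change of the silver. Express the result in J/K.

ΔS = 45.1 J/K

In kelvin: T₁ = 709.15 K, T₂ = 1095.15 K. ΔS = ∫dQ_rev/T = m c ln(T₂/T₁) = 442 × 0.235 × ln(1095.15/709.15) = 45.1 J/K.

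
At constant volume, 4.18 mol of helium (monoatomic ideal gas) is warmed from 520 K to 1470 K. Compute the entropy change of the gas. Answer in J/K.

ΔS = 54.2 J/K

At constant volume, ΔS = nC_V ln(T₂/T₁) with C_V = 3R/2 = 12.47 J mol⁻¹ K⁻¹.
ΔS = 4.18 × 12.47 × ln(1470/520) = 54.2 J/K.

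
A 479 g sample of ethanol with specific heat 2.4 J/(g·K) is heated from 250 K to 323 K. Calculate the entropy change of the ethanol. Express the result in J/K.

ΔS = ∫dQ_rev/T = m c ln(T₂/T₁) = 479 × 2.4 × ln(323/250) = 295 J/K.

ΔS = 295 J/K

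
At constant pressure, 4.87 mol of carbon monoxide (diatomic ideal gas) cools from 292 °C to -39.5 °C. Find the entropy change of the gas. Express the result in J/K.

In kelvin: T₁ = 565.15 K, T₂ = 233.65 K. At constant pressure, ΔS = nC_p ln(T₂/T₁) with C_p = 7R/2 = 29.1 J mol⁻¹ K⁻¹.
ΔS = 4.87 × 29.1 × ln(233.65/565.15) = -125 J/K.

ΔS = -125 J/K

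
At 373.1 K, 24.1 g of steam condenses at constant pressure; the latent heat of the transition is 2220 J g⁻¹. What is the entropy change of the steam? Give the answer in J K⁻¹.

ΔS = -143 J/K

Heat released by the substance: Q = −mL = −24.1 × 2220 = −53502 J.
At constant T, ΔS = Q_rev/T = −53502 / 373.1 = -143 J/K.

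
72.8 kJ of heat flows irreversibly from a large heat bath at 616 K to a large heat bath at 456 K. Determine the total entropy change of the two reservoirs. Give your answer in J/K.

ΔS_total = 41.5 J/K

ΔS_hot = −Q/T_H = −72800/616 = -118.18 J/K and ΔS_cold = +Q/T_C = 72800/456 = 159.65 J/K.
ΔS_total = -118.18 + 159.65 = 41.5 J/K, positive as the second law requires.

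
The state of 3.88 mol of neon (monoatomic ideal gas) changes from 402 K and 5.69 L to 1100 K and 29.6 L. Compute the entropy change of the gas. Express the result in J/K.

ΔS = 102 J/K

Entropy is a state function: ΔS = nC_V ln(T₂/T₁) + nR ln(V₂/V₁), with C_V = 3R/2 = 12.47 J mol⁻¹ K⁻¹ for a monoatomic ideal gas.
ΔS = 3.88 × [12.47 × ln(1100/402) + 8.314 × ln(29.6/5.69)] = 102 J/K.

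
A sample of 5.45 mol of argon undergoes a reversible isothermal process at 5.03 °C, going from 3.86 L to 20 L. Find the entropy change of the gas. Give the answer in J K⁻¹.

ΔS_gas = 74.5 J/K

For an isothermal ideal gas ΔS_gas = nR ln(V₂/V₁) = 5.45 × 8.314 × ln(20/3.86) = 74.5 J/K.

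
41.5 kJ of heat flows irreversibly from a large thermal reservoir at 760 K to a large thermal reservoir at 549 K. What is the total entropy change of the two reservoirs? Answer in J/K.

ΔS_hot = −Q/T_H = −41500/760 = -54.61 J/K and ΔS_cold = +Q/T_C = 41500/549 = 75.59 J/K.
ΔS_total = -54.61 + 75.59 = 21 J/K, positive as the second law requires.

ΔS_total = 21 J/K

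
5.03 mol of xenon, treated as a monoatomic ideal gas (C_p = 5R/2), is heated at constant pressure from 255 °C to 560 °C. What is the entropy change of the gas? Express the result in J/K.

In kelvin: T₁ = 528.15 K, T₂ = 833.15 K. At constant pressure, ΔS = nC_p ln(T₂/T₁) with C_p = 5R/2 = 20.79 J mol⁻¹ K⁻¹.
ΔS = 5.03 × 20.79 × ln(833.15/528.15) = 47.7 J/K.

ΔS = 47.7 J/K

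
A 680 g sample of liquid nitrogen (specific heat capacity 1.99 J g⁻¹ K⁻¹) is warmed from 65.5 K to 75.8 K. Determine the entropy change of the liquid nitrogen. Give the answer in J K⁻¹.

ΔS = ∫dQ_rev/T = m c ln(T₂/T₁) = 680 × 1.99 × ln(75.8/65.5) = 198 J/K.

ΔS = 198 J/K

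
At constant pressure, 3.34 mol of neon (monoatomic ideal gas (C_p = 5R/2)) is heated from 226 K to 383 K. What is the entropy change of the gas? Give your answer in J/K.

ΔS = 36.6 J/K

At constant pressure, ΔS = nC_p ln(T₂/T₁) with C_p = 5R/2 = 20.79 J mol⁻¹ K⁻¹.
ΔS = 3.34 × 20.79 × ln(383/226) = 36.6 J/K.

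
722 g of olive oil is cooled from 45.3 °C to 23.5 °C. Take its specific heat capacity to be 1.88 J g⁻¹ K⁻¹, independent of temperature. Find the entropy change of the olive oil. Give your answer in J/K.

In kelvin: T₁ = 318.45 K, T₂ = 296.65 K. ΔS = ∫dQ_rev/T = m c ln(T₂/T₁) = 722 × 1.88 × ln(296.65/318.45) = -96.3 J/K.

ΔS = -96.3 J/K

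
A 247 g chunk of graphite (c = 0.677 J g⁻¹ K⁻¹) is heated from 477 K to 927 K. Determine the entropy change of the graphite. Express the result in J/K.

ΔS = ∫dQ_rev/T = m c ln(T₂/T₁) = 247 × 0.677 × ln(927/477) = 111 J/K.

ΔS = 111 J/K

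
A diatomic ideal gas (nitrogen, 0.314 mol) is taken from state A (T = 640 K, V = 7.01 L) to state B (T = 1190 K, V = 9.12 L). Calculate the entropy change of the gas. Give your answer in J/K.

Entropy is a state function: ΔS = nC_V ln(T₂/T₁) + nR ln(V₂/V₁), with C_V = 5R/2 = 20.79 J mol⁻¹ K⁻¹ for a diatomic ideal gas.
ΔS = 0.314 × [20.79 × ln(1190/640) + 8.314 × ln(9.12/7.01)] = 4.73 J/K.

ΔS = 4.73 J/K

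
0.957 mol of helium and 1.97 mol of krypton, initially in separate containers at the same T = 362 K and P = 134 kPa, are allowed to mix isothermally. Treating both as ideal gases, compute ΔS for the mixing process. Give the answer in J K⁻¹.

ΔS_mix = 15.4 J/K

Mole fractions: x_A = 0.957/2.93 = 0.327, x_B = 0.673.
ΔS_mix = −R(n_A ln x_A + n_B ln x_B) = −8.314 × (0.957 ln 0.327 + 1.97 ln 0.673) = 15.4 J/K.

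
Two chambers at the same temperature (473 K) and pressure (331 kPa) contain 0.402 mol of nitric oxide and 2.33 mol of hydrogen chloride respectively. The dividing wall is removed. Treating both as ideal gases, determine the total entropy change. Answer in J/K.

ΔS_mix = 9.49 J/K

Mole fractions: x_A = 0.402/2.73 = 0.147, x_B = 0.853.
ΔS_mix = −R(n_A ln x_A + n_B ln x_B) = −8.314 × (0.402 ln 0.147 + 2.33 ln 0.853) = 9.49 J/K.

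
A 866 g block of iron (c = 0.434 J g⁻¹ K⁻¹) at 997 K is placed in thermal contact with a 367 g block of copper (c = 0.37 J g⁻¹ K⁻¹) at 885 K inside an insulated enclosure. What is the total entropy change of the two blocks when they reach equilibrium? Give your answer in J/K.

ΔS_total = 0.695 J/K

Energy balance: T_f = (m₁c₁T₁ + m₂c₂T₂)/(m₁c₁ + m₂c₂) = 967.27 K.
ΔS₁ = m₁c₁ ln(T_f/T₁) = 375.844 × ln(967.27/997) = -11.376 J/K.
ΔS₂ = m₂c₂ ln(T_f/T₂) = 135.79 × ln(967.27/885) = 12.071 J/K.
ΔS_total = -11.376 + 12.071 = 0.695 J/K.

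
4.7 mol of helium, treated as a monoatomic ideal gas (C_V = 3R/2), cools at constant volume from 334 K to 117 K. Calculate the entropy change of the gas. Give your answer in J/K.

ΔS = -61.5 J/K

At constant volume, ΔS = nC_V ln(T₂/T₁) with C_V = 3R/2 = 12.47 J mol⁻¹ K⁻¹.
ΔS = 4.7 × 12.47 × ln(117/334) = -61.5 J/K.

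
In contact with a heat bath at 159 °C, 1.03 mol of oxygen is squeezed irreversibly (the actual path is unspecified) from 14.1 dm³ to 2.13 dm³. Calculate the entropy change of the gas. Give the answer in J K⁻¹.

Entropy is a state function, so ΔS_gas depends only on the end states.
For an isothermal ideal gas ΔS_gas = nR ln(V₂/V₁) = 1.03 × 8.314 × ln(2.13/14.1) = -16.2 J/K.

ΔS_gas = -16.2 J/K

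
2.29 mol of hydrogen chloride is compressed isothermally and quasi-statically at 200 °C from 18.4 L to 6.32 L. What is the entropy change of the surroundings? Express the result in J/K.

For an isothermal ideal gas ΔS_gas = nR ln(V₂/V₁) = 2.29 × 8.314 × ln(6.32/18.4) = -20.3 J/K.
The process is reversible, so ΔS_surr = −ΔS_gas = 20.3 J/K and ΔS_universe = 0.

ΔS_surr = 20.3 J/K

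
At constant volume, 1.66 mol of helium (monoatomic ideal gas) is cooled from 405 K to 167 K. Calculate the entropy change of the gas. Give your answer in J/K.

At constant volume, ΔS = nC_V ln(T₂/T₁) with C_V = 3R/2 = 12.47 J mol⁻¹ K⁻¹.
ΔS = 1.66 × 12.47 × ln(167/405) = -18.3 J/K.

ΔS = -18.3 J/K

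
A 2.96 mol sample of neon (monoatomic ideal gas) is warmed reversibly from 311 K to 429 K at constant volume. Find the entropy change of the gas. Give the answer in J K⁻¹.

ΔS = 11.9 J/K

At constant volume, ΔS = nC_V ln(T₂/T₁) with C_V = 3R/2 = 12.47 J mol⁻¹ K⁻¹.
ΔS = 2.96 × 12.47 × ln(429/311) = 11.9 J/K.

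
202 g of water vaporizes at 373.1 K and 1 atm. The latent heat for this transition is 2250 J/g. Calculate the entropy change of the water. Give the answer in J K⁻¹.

Heat absorbed by the substance: Q = mL = 202 × 2250 = 454500 J.
At constant T, ΔS = Q_rev/T = 454500 / 373.1 = 1220 J/K.

ΔS = 1220 J/K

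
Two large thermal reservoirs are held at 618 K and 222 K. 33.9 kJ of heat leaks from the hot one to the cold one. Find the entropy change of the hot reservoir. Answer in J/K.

The hot reservoir loses heat Q, so ΔS_hot = −Q/T_H = −33900/618 = -54.9 J/K.

ΔS_hot = -54.9 J/K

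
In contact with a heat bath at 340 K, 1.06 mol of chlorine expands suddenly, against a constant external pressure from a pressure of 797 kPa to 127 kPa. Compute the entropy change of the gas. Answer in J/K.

Entropy is a state function, so ΔS_gas depends only on the end states.
For an isothermal ideal gas ΔS_gas = nR ln(P₁/P₂) = 1.06 × 8.314 × ln(797/127) = 16.2 J/K.

ΔS_gas = 16.2 J/K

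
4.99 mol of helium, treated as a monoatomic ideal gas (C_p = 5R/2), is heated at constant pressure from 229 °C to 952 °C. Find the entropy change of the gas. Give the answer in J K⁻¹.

In kelvin: T₁ = 502.15 K, T₂ = 1225.15 K. At constant pressure, ΔS = nC_p ln(T₂/T₁) with C_p = 5R/2 = 20.79 J mol⁻¹ K⁻¹.
ΔS = 4.99 × 20.79 × ln(1225.15/502.15) = 92.5 J/K.

ΔS = 92.5 J/K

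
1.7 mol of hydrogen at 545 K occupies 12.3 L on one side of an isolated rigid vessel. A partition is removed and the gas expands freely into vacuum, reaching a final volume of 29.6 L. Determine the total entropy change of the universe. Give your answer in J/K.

ΔS_universe = 12.4 J/K

No heat is exchanged and no work is done, so the ideal-gas temperature stays constant.
Entropy is a state function; using a reversible isothermal path, ΔS_gas = nR ln(V₂/V₁) = 1.7 × 8.314 × ln(29.6/12.3) = 12.4 J/K.
The insulated surroundings exchange no heat, so ΔS_surr = 0 and ΔS_universe = ΔS_gas.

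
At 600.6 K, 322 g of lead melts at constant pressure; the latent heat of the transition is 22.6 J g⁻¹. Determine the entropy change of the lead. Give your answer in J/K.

Heat absorbed by the substance: Q = mL = 322 × 22.6 = 7277.2 J.
At constant T, ΔS = Q_rev/T = 7277.2 / 600.6 = 12.1 J/K.

ΔS = 12.1 J/K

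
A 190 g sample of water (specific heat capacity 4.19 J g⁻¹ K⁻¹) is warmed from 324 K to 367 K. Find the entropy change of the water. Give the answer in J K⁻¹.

ΔS = 99.2 J/K

ΔS = ∫dQ_rev/T = m c ln(T₂/T₁) = 190 × 4.19 × ln(367/324) = 99.2 J/K.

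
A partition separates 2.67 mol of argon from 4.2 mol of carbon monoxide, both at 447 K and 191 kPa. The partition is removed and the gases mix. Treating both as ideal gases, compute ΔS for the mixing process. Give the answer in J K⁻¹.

ΔS_mix = 38.2 J/K

Mole fractions: x_A = 2.67/6.87 = 0.389, x_B = 0.611.
ΔS_mix = −R(n_A ln x_A + n_B ln x_B) = −8.314 × (2.67 ln 0.389 + 4.2 ln 0.611) = 38.2 J/K.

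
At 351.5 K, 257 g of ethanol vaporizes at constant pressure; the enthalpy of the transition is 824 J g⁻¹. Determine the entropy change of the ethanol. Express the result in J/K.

Heat absorbed by the substance: Q = mL = 257 × 824 = 211768 J.
At constant T, ΔS = Q_rev/T = 211768 / 351.5 = 602 J/K.

ΔS = 602 J/K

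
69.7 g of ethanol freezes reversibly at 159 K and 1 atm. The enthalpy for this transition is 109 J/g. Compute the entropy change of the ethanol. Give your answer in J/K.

ΔS = -47.8 J/K

Heat released by the substance: Q = −mL = −69.7 × 109 = −7597.3 J.
At constant T, ΔS = Q_rev/T = −7597.3 / 159 = -47.8 J/K.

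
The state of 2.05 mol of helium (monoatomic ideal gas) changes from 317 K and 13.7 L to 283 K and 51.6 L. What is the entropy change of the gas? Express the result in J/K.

Entropy is a state function: ΔS = nC_V ln(T₂/T₁) + nR ln(V₂/V₁), with C_V = 3R/2 = 12.47 J mol⁻¹ K⁻¹ for a monoatomic ideal gas.
ΔS = 2.05 × [12.47 × ln(283/317) + 8.314 × ln(51.6/13.7)] = 19.7 J/K.

ΔS = 19.7 J/K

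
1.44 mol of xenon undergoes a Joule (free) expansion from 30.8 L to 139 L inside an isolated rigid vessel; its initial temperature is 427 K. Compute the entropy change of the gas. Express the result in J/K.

ΔS_gas = 18 J/K

For an ideal gas in free expansion Q = 0 and W = 0, so T is unchanged.
Entropy is a state function; using a reversible isothermal path, ΔS_gas = nR ln(V₂/V₁) = 1.44 × 8.314 × ln(139/30.8) = 18 J/K.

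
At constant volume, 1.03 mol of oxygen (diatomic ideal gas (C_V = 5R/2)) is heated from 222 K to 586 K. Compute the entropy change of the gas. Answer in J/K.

ΔS = 20.8 J/K

At constant volume, ΔS = nC_V ln(T₂/T₁) with C_V = 5R/2 = 20.79 J mol⁻¹ K⁻¹.
ΔS = 1.03 × 20.79 × ln(586/222) = 20.8 J/K.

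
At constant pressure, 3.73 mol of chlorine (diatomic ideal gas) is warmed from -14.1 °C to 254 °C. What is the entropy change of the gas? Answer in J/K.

ΔS = 77.1 J/K

In kelvin: T₁ = 259.05 K, T₂ = 527.15 K. At constant pressure, ΔS = nC_p ln(T₂/T₁) with C_p = 7R/2 = 29.1 J mol⁻¹ K⁻¹.
ΔS = 3.73 × 29.1 × ln(527.15/259.05) = 77.1 J/K.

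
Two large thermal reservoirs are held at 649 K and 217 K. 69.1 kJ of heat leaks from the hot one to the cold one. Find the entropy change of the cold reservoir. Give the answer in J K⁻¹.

The cold reservoir gains heat Q, so ΔS_cold = +Q/T_C = 69100/217 = 318 J/K.

ΔS_cold = 318 J/K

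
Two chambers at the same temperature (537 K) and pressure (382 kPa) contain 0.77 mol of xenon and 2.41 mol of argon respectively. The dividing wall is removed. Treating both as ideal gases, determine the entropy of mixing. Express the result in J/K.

ΔS_mix = 14.6 J/K

Mole fractions: x_A = 0.77/3.18 = 0.242, x_B = 0.758.
ΔS_mix = −R(n_A ln x_A + n_B ln x_B) = −8.314 × (0.77 ln 0.242 + 2.41 ln 0.758) = 14.6 J/K.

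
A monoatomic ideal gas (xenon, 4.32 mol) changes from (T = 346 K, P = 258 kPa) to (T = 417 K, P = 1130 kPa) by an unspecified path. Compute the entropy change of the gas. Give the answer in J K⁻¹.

ΔS = nC_p ln(T₂/T₁) − nR ln(P₂/P₁), with C_p = 5R/2 = 20.79 J mol⁻¹ K⁻¹ for a monoatomic ideal gas.
ΔS = 4.32 × [20.79 × ln(417/346) − 8.314 × ln(1130/258)] = -36.3 J/K.

ΔS = -36.3 J/K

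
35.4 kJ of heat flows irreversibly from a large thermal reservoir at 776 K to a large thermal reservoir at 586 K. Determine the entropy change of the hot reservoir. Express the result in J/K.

ΔS_hot = -45.6 J/K

The hot reservoir loses heat Q, so ΔS_hot = −Q/T_H = −35400/776 = -45.6 J/K.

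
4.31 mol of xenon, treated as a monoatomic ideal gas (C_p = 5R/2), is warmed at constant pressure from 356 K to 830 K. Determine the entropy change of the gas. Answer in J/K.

ΔS = 75.8 J/K

At constant pressure, ΔS = nC_p ln(T₂/T₁) with C_p = 5R/2 = 20.79 J mol⁻¹ K⁻¹.
ΔS = 4.31 × 20.79 × ln(830/356) = 75.8 J/K.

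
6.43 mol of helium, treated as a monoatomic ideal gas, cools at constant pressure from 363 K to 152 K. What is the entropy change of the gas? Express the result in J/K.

At constant pressure, ΔS = nC_p ln(T₂/T₁) with C_p = 5R/2 = 20.79 J mol⁻¹ K⁻¹.
ΔS = 6.43 × 20.79 × ln(152/363) = -116 J/K.

ΔS = -116 J/K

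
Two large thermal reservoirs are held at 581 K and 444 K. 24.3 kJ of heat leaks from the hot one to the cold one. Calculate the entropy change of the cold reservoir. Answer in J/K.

The cold reservoir gains heat Q, so ΔS_cold = +Q/T_C = 24300/444 = 54.7 J/K.

ΔS_cold = 54.7 J/K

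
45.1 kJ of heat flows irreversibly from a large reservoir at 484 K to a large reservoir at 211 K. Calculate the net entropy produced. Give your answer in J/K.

ΔS_hot = −Q/T_H = −45100/484 = -93.18 J/K and ΔS_cold = +Q/T_C = 45100/211 = 213.7 J/K.
ΔS_total = -93.18 + 213.7 = 121 J/K, positive as the second law requires.

ΔS_total = 121 J/K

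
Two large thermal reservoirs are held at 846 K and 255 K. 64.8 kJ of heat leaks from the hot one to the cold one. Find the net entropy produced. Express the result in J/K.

ΔS_hot = −Q/T_H = −64800/846 = -76.6 J/K and ΔS_cold = +Q/T_C = 64800/255 = 254.1 J/K.
ΔS_total = -76.6 + 254.1 = 178 J/K, positive as the second law requires.

ΔS_total = 178 J/K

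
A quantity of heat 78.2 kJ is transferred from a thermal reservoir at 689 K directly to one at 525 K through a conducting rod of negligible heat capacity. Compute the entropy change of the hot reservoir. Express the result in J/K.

ΔS_hot = -113 J/K

The hot reservoir loses heat Q, so ΔS_hot = −Q/T_H = −78200/689 = -113 J/K.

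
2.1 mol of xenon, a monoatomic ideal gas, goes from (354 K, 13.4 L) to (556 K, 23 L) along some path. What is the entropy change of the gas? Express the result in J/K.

ΔS = 21.3 J/K

Entropy is a state function: ΔS = nC_V ln(T₂/T₁) + nR ln(V₂/V₁), with C_V = 3R/2 = 12.47 J mol⁻¹ K⁻¹ for a monoatomic ideal gas.
ΔS = 2.1 × [12.47 × ln(556/354) + 8.314 × ln(23/13.4)] = 21.3 J/K.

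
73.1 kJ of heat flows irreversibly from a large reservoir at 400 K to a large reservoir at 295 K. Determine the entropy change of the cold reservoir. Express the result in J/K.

ΔS_cold = 248 J/K

The cold reservoir gains heat Q, so ΔS_cold = +Q/T_C = 73100/295 = 248 J/K.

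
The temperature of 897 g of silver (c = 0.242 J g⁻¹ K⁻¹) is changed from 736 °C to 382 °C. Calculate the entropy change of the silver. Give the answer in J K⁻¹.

In kelvin: T₁ = 1009.15 K, T₂ = 655.15 K. ΔS = ∫dQ_rev/T = m c ln(T₂/T₁) = 897 × 0.242 × ln(655.15/1009.15) = -93.8 J/K.

ΔS = -93.8 J/K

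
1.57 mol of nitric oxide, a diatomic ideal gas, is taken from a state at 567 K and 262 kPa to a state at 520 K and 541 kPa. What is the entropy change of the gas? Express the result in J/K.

ΔS = -13.4 J/K

ΔS = nC_p ln(T₂/T₁) − nR ln(P₂/P₁), with C_p = 7R/2 = 29.1 J mol⁻¹ K⁻¹ for a diatomic ideal gas.
ΔS = 1.57 × [29.1 × ln(520/567) − 8.314 × ln(541/262)] = -13.4 J/K.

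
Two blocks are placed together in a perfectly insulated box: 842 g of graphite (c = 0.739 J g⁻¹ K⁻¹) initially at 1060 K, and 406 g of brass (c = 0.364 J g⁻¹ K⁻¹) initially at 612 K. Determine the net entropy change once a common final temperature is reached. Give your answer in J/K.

ΔS_total = 16 J/K

Energy balance: T_f = (m₁c₁T₁ + m₂c₂T₂)/(m₁c₁ + m₂c₂) = 974.02 K.
ΔS₁ = m₁c₁ ln(T_f/T₁) = 622.238 × ln(974.02/1060) = -52.64 J/K.
ΔS₂ = m₂c₂ ln(T_f/T₂) = 147.784 × ln(974.02/612) = 68.68 J/K.
ΔS_total = -52.64 + 68.68 = 16 J/K.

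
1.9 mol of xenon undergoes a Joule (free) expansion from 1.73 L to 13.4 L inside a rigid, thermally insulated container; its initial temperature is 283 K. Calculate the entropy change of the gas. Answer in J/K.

No heat is exchanged and no work is done, so the ideal-gas temperature stays constant.
Entropy is a state function; using a reversible isothermal path, ΔS_gas = nR ln(V₂/V₁) = 1.9 × 8.314 × ln(13.4/1.73) = 32.3 J/K.

ΔS_gas = 32.3 J/K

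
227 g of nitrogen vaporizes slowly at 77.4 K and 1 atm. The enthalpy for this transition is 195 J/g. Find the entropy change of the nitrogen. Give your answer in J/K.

Heat absorbed by the substance: Q = mL = 227 × 195 = 44265 J.
At constant T, ΔS = Q_rev/T = 44265 / 77.4 = 572 J/K.

ΔS = 572 J/K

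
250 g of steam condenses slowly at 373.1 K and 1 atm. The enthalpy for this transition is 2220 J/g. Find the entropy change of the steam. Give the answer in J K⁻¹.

Heat released by the substance: Q = −mL = −250 × 2220 = −555000 J.
At constant T, ΔS = Q_rev/T = −555000 / 373.1 = -1490 J/K.

ΔS = -1490 J/K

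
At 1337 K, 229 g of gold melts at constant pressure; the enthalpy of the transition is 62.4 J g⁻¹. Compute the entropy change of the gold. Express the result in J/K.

Heat absorbed by the substance: Q = mL = 229 × 62.4 = 14289.6 J.
At constant T, ΔS = Q_rev/T = 14289.6 / 1337 = 10.7 J/K.

ΔS = 10.7 J/K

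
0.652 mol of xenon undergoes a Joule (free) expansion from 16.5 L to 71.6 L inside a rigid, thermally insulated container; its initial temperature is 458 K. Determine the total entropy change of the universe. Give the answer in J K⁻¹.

No heat is exchanged and no work is done, so the ideal-gas temperature stays constant.
Entropy is a state function; using a reversible isothermal path, ΔS_gas = nR ln(V₂/V₁) = 0.652 × 8.314 × ln(71.6/16.5) = 7.96 J/K.
The insulated surroundings exchange no heat, so ΔS_surr = 0 and ΔS_universe = ΔS_gas.

ΔS_universe = 7.96 J/K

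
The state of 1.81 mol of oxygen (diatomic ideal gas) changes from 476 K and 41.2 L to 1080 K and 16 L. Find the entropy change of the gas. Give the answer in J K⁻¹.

Entropy is a state function: ΔS = nC_V ln(T₂/T₁) + nR ln(V₂/V₁), with C_V = 5R/2 = 20.79 J mol⁻¹ K⁻¹ for a diatomic ideal gas.
ΔS = 1.81 × [20.79 × ln(1080/476) + 8.314 × ln(16/41.2)] = 16.6 J/K.

ΔS = 16.6 J/K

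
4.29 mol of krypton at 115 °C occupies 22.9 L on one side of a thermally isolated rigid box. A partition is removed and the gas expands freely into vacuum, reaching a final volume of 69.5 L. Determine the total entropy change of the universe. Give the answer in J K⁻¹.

For an ideal gas in free expansion Q = 0 and W = 0, so T is unchanged.
Entropy is a state function; using a reversible isothermal path, ΔS_gas = nR ln(V₂/V₁) = 4.29 × 8.314 × ln(69.5/22.9) = 39.6 J/K.
The insulated surroundings exchange no heat, so ΔS_surr = 0 and ΔS_universe = ΔS_gas.

ΔS_universe = 39.6 J/K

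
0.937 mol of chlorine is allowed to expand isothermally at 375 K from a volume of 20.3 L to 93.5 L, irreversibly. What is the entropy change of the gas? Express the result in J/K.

ΔS_gas = 11.9 J/K

Entropy is a state function, so ΔS_gas depends only on the end states.
For an isothermal ideal gas ΔS_gas = nR ln(V₂/V₁) = 0.937 × 8.314 × ln(93.5/20.3) = 11.9 J/K.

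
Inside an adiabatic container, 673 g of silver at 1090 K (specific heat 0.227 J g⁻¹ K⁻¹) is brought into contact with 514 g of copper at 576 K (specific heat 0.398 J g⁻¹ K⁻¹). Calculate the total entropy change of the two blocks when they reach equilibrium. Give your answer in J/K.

Energy balance: T_f = (m₁c₁T₁ + m₂c₂T₂)/(m₁c₁ + m₂c₂) = 795.74 K.
ΔS₁ = m₁c₁ ln(T_f/T₁) = 152.771 × ln(795.74/1090) = -48.07 J/K.
ΔS₂ = m₂c₂ ln(T_f/T₂) = 204.572 × ln(795.74/576) = 66.11 J/K.
ΔS_total = -48.07 + 66.11 = 18 J/K.

ΔS_total = 18 J/K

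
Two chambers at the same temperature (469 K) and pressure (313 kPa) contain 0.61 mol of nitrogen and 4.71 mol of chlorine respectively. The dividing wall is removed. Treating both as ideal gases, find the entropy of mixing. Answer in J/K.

Mole fractions: x_A = 0.61/5.32 = 0.115, x_B = 0.885.
ΔS_mix = −R(n_A ln x_A + n_B ln x_B) = −8.314 × (0.61 ln 0.115 + 4.71 ln 0.885) = 15.8 J/K.

ΔS_mix = 15.8 J/K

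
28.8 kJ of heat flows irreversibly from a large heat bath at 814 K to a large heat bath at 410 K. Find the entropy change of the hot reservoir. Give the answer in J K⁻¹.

ΔS_hot = -35.4 J/K

The hot reservoir loses heat Q, so ΔS_hot = −Q/T_H = −28800/814 = -35.4 J/K.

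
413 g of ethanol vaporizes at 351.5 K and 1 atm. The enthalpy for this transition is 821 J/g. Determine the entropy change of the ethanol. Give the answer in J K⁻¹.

Heat absorbed by the substance: Q = mL = 413 × 821 = 339073 J.
At constant T, ΔS = Q_rev/T = 339073 / 351.5 = 965 J/K.

ΔS = 965 J/K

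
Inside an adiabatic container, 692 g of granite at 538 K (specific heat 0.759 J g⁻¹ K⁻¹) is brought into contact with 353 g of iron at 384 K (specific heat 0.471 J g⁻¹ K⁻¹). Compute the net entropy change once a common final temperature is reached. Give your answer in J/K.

ΔS_total = 6.76 J/K

Energy balance: T_f = (m₁c₁T₁ + m₂c₂T₂)/(m₁c₁ + m₂c₂) = 500.97 K.
ΔS₁ = m₁c₁ ln(T_f/T₁) = 525.228 × ln(500.97/538) = -37.45 J/K.
ΔS₂ = m₂c₂ ln(T_f/T₂) = 166.263 × ln(500.97/384) = 44.21 J/K.
ΔS_total = -37.45 + 44.21 = 6.76 J/K.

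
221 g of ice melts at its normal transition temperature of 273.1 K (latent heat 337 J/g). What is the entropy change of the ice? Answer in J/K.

Heat absorbed by the substance: Q = mL = 221 × 337 = 74477 J.
At constant T, ΔS = Q_rev/T = 74477 / 273.1 = 273 J/K.

ΔS = 273 J/K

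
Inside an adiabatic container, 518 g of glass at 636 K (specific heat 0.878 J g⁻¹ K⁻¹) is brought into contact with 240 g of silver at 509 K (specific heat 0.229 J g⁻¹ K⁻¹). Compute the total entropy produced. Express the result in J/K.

Energy balance: T_f = (m₁c₁T₁ + m₂c₂T₂)/(m₁c₁ + m₂c₂) = 622.31 K.
ΔS₁ = m₁c₁ ln(T_f/T₁) = 454.804 × ln(622.31/636) = -9.898 J/K.
ΔS₂ = m₂c₂ ln(T_f/T₂) = 54.96 × ln(622.31/509) = 11.05 J/K.
ΔS_total = -9.898 + 11.05 = 1.15 J/K.

ΔS_total = 1.15 J/K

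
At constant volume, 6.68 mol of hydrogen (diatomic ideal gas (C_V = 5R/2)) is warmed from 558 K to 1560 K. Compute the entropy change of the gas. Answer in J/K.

At constant volume, ΔS = nC_V ln(T₂/T₁) with C_V = 5R/2 = 20.79 J mol⁻¹ K⁻¹.
ΔS = 6.68 × 20.79 × ln(1560/558) = 143 J/K.

ΔS = 143 J/K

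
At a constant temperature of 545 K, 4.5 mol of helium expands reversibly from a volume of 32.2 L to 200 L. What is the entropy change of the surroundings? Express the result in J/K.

ΔS_surr = -68.3 J/K

For an isothermal ideal gas ΔS_gas = nR ln(V₂/V₁) = 4.5 × 8.314 × ln(200/32.2) = 68.3 J/K.
The process is reversible, so ΔS_surr = −ΔS_gas = -68.3 J/K and ΔS_universe = 0.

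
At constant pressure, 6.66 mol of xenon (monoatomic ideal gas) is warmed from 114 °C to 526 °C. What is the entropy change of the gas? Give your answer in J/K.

In kelvin: T₁ = 387.15 K, T₂ = 799.15 K. At constant pressure, ΔS = nC_p ln(T₂/T₁) with C_p = 5R/2 = 20.79 J mol⁻¹ K⁻¹.
ΔS = 6.66 × 20.79 × ln(799.15/387.15) = 100 J/K.

ΔS = 100 J/K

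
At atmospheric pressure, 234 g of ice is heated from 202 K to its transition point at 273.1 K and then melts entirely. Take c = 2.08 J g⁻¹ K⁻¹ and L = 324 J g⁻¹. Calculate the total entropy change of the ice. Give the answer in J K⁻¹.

Warming step: ΔS₁ = m c ln(T_tr/T_i) = 234 × 2.08 × ln(273.1/202) = 146.8 J/K.
Phase change: ΔS₂ = +mL/T_tr = 234 × 324 / 273.1 = 277.6 J/K.
ΔS_total = (146.8) + (277.6) = 424 J/K.

ΔS = 424 J/K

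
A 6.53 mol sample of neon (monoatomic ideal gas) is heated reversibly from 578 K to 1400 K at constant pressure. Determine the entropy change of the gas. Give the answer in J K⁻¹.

At constant pressure, ΔS = nC_p ln(T₂/T₁) with C_p = 5R/2 = 20.79 J mol⁻¹ K⁻¹.
ΔS = 6.53 × 20.79 × ln(1400/578) = 120 J/K.

ΔS = 120 J/K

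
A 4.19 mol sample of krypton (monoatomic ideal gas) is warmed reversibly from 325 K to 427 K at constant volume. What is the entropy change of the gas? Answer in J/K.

ΔS = 14.3 J/K

At constant volume, ΔS = nC_V ln(T₂/T₁) with C_V = 3R/2 = 12.47 J mol⁻¹ K⁻¹.
ΔS = 4.19 × 12.47 × ln(427/325) = 14.3 J/K.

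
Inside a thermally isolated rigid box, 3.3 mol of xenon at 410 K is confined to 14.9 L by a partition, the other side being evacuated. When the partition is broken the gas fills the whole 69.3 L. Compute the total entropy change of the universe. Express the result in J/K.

ΔS_universe = 42.2 J/K

For an ideal gas in free expansion Q = 0 and W = 0, so T is unchanged.
Entropy is a state function; using a reversible isothermal path, ΔS_gas = nR ln(V₂/V₁) = 3.3 × 8.314 × ln(69.3/14.9) = 42.2 J/K.
The insulated surroundings exchange no heat, so ΔS_surr = 0 and ΔS_universe = ΔS_gas.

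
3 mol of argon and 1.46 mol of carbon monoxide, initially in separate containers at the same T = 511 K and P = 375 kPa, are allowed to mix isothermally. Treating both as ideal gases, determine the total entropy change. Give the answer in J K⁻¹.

ΔS_mix = 23.4 J/K

Mole fractions: x_A = 3/4.46 = 0.673, x_B = 0.327.
ΔS_mix = −R(n_A ln x_A + n_B ln x_B) = −8.314 × (3 ln 0.673 + 1.46 ln 0.327) = 23.4 J/K.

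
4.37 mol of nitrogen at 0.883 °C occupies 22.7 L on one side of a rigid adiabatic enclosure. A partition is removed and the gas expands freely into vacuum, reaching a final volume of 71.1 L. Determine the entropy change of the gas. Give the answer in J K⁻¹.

No heat is exchanged and no work is done, so the ideal-gas temperature stays constant.
Entropy is a state function; using a reversible isothermal path, ΔS_gas = nR ln(V₂/V₁) = 4.37 × 8.314 × ln(71.1/22.7) = 41.5 J/K.

ΔS_gas = 41.5 J/K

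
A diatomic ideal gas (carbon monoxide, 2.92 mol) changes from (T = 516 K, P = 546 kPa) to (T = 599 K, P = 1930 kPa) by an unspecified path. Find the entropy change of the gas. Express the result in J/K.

ΔS = nC_p ln(T₂/T₁) − nR ln(P₂/P₁), with C_p = 7R/2 = 29.1 J mol⁻¹ K⁻¹ for a diatomic ideal gas.
ΔS = 2.92 × [29.1 × ln(599/516) − 8.314 × ln(1930/546)] = -18 J/K.

ΔS = -18 J/K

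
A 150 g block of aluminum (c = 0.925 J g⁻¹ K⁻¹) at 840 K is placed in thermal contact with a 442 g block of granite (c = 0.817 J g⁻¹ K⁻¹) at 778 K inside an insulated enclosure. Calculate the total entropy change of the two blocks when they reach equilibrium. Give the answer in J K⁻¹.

Energy balance: T_f = (m₁c₁T₁ + m₂c₂T₂)/(m₁c₁ + m₂c₂) = 795.21 K.
ΔS₁ = m₁c₁ ln(T_f/T₁) = 138.75 × ln(795.21/840) = -7.603 J/K.
ΔS₂ = m₂c₂ ln(T_f/T₂) = 361.114 × ln(795.21/778) = 7.901 J/K.
ΔS_total = -7.603 + 7.901 = 0.298 J/K.

ΔS_total = 0.298 J/K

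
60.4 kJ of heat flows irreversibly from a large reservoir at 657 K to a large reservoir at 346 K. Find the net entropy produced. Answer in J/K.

ΔS_total = 82.6 J/K

ΔS_hot = −Q/T_H = −60400/657 = -91.933 J/K and ΔS_cold = +Q/T_C = 60400/346 = 174.57 J/K.
ΔS_total = -91.933 + 174.57 = 82.6 J/K, positive as the second law requires.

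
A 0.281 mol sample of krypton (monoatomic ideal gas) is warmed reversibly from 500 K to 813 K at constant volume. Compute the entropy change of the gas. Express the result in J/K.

At constant volume, ΔS = nC_V ln(T₂/T₁) with C_V = 3R/2 = 12.47 J mol⁻¹ K⁻¹.
ΔS = 0.281 × 12.47 × ln(813/500) = 1.7 J/K.

ΔS = 1.7 J/K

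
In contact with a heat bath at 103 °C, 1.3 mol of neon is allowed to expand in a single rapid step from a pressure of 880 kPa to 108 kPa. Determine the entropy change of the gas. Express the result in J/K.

ΔS_gas = 22.7 J/K

Entropy is a state function, so ΔS_gas depends only on the end states.
For an isothermal ideal gas ΔS_gas = nR ln(P₁/P₂) = 1.3 × 8.314 × ln(880/108) = 22.7 J/K.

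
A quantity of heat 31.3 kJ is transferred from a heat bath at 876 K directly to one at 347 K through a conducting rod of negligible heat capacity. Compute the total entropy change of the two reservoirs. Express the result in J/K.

ΔS_hot = −Q/T_H = −31300/876 = -35.73 J/K and ΔS_cold = +Q/T_C = 31300/347 = 90.2 J/K.
ΔS_total = -35.73 + 90.2 = 54.5 J/K, positive as the second law requires.

ΔS_total = 54.5 J/K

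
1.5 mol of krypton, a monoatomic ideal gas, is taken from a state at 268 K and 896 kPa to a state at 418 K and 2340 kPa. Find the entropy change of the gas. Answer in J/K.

ΔS = nC_p ln(T₂/T₁) − nR ln(P₂/P₁), with C_p = 5R/2 = 20.79 J mol⁻¹ K⁻¹ for a monoatomic ideal gas.
ΔS = 1.5 × [20.79 × ln(418/268) − 8.314 × ln(2340/896)] = 1.89 J/K.

ΔS = 1.89 J/K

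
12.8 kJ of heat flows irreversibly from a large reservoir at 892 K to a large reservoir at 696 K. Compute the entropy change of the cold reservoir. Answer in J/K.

The cold reservoir gains heat Q, so ΔS_cold = +Q/T_C = 12800/696 = 18.4 J/K.

ΔS_cold = 18.4 J/K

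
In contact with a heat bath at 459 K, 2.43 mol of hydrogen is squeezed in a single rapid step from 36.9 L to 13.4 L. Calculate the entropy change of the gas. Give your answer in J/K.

Entropy is a state function, so ΔS_gas depends only on the end states.
For an isothermal ideal gas ΔS_gas = nR ln(V₂/V₁) = 2.43 × 8.314 × ln(13.4/36.9) = -20.5 J/K.

ΔS_gas = -20.5 J/K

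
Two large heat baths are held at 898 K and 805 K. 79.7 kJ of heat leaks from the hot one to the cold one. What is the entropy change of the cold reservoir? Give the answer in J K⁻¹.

The cold reservoir gains heat Q, so ΔS_cold = +Q/T_C = 79700/805 = 99 J/K.

ΔS_cold = 99 J/K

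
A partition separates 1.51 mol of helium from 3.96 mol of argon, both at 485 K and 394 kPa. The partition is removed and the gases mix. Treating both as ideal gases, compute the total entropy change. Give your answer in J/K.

Mole fractions: x_A = 1.51/5.47 = 0.276, x_B = 0.724.
ΔS_mix = −R(n_A ln x_A + n_B ln x_B) = −8.314 × (1.51 ln 0.276 + 3.96 ln 0.724) = 26.8 J/K.

ΔS_mix = 26.8 J/K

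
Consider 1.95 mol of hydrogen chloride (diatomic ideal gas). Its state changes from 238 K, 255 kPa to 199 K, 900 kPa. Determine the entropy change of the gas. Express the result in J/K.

ΔS = -30.6 J/K

ΔS = nC_p ln(T₂/T₁) − nR ln(P₂/P₁), with C_p = 7R/2 = 29.1 J mol⁻¹ K⁻¹ for a diatomic ideal gas.
ΔS = 1.95 × [29.1 × ln(199/238) − 8.314 × ln(900/255)] = -30.6 J/K.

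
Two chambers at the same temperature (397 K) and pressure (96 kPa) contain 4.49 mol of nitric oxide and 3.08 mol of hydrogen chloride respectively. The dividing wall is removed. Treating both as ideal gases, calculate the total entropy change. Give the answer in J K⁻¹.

Mole fractions: x_A = 4.49/7.57 = 0.593, x_B = 0.407.
ΔS_mix = −R(n_A ln x_A + n_B ln x_B) = −8.314 × (4.49 ln 0.593 + 3.08 ln 0.407) = 42.5 J/K.

ΔS_mix = 42.5 J/K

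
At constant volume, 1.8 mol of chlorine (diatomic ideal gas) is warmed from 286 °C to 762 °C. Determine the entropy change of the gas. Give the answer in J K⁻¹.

ΔS = 23 J/K

In kelvin: T₁ = 559.15 K, T₂ = 1035.15 K. At constant volume, ΔS = nC_V ln(T₂/T₁) with C_V = 5R/2 = 20.79 J mol⁻¹ K⁻¹.
ΔS = 1.8 × 20.79 × ln(1035.15/559.15) = 23 J/K.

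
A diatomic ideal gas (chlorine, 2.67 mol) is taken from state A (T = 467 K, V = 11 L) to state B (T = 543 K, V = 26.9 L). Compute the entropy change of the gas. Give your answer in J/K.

Entropy is a state function: ΔS = nC_V ln(T₂/T₁) + nR ln(V₂/V₁), with C_V = 5R/2 = 20.79 J mol⁻¹ K⁻¹ for a diatomic ideal gas.
ΔS = 2.67 × [20.79 × ln(543/467) + 8.314 × ln(26.9/11)] = 28.2 J/K.

ΔS = 28.2 J/K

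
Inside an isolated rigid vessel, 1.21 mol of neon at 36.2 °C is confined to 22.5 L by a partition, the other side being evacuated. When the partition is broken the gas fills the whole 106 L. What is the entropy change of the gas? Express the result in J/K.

ΔS_gas = 15.6 J/K

No heat is exchanged and no work is done, so the ideal-gas temperature stays constant.
Entropy is a state function; using a reversible isothermal path, ΔS_gas = nR ln(V₂/V₁) = 1.21 × 8.314 × ln(106/22.5) = 15.6 J/K.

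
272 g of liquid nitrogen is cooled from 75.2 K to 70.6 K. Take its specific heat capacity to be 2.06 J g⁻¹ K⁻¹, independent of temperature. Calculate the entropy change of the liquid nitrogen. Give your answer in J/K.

ΔS = ∫dQ_rev/T = m c ln(T₂/T₁) = 272 × 2.06 × ln(70.6/75.2) = -35.4 J/K.

ΔS = -35.4 J/K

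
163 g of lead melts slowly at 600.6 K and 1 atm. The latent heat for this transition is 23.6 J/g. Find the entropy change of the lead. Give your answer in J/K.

Heat absorbed by the substance: Q = mL = 163 × 23.6 = 3846.8 J.
At constant T, ΔS = Q_rev/T = 3846.8 / 600.6 = 6.4 J/K.

ΔS = 6.4 J/K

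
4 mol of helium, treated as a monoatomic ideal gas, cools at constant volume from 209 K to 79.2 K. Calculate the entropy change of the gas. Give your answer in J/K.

ΔS = -48.4 J/K

At constant volume, ΔS = nC_V ln(T₂/T₁) with C_V = 3R/2 = 12.47 J mol⁻¹ K⁻¹.
ΔS = 4 × 12.47 × ln(79.2/209) = -48.4 J/K.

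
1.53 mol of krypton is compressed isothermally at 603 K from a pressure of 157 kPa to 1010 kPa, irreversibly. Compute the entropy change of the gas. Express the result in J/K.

Entropy is a state function, so ΔS_gas depends only on the end states.
For an isothermal ideal gas ΔS_gas = nR ln(P₁/P₂) = 1.53 × 8.314 × ln(157/1010) = -23.7 J/K.

ΔS_gas = -23.7 J/K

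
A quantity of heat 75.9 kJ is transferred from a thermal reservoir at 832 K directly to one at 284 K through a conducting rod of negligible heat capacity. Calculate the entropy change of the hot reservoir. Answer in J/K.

ΔS_hot = -91.2 J/K

The hot reservoir loses heat Q, so ΔS_hot = −Q/T_H = −75900/832 = -91.2 J/K.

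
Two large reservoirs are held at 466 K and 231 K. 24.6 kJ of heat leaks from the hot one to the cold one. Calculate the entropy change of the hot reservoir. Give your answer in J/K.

ΔS_hot = -52.8 J/K

The hot reservoir loses heat Q, so ΔS_hot = −Q/T_H = −24600/466 = -52.8 J/K.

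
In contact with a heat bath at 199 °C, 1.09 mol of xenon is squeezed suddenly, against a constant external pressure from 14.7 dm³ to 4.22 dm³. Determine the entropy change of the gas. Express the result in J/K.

ΔS_gas = -11.3 J/K

Entropy is a state function, so ΔS_gas depends only on the end states.
For an isothermal ideal gas ΔS_gas = nR ln(V₂/V₁) = 1.09 × 8.314 × ln(4.22/14.7) = -11.3 J/K.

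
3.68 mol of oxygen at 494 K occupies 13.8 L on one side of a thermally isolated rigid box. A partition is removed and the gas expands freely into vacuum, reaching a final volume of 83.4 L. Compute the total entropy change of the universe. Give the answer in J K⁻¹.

ΔS_universe = 55 J/K

No heat is exchanged and no work is done, so the ideal-gas temperature stays constant.
Entropy is a state function; using a reversible isothermal path, ΔS_gas = nR ln(V₂/V₁) = 3.68 × 8.314 × ln(83.4/13.8) = 55 J/K.
The insulated surroundings exchange no heat, so ΔS_surr = 0 and ΔS_universe = ΔS_gas.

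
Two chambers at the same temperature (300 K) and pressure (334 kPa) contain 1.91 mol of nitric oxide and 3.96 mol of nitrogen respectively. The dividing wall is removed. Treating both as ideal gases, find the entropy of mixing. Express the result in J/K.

Mole fractions: x_A = 1.91/5.87 = 0.325, x_B = 0.675.
ΔS_mix = −R(n_A ln x_A + n_B ln x_B) = −8.314 × (1.91 ln 0.325 + 3.96 ln 0.675) = 30.8 J/K.

ΔS_mix = 30.8 J/K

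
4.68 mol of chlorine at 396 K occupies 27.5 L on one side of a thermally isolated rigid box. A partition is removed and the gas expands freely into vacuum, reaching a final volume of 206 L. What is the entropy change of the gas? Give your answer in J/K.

For an ideal gas in free expansion Q = 0 and W = 0, so T is unchanged.
Entropy is a state function; using a reversible isothermal path, ΔS_gas = nR ln(V₂/V₁) = 4.68 × 8.314 × ln(206/27.5) = 78.4 J/K.

ΔS_gas = 78.4 J/K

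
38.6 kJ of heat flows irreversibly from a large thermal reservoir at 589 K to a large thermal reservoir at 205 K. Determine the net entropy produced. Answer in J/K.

ΔS_total = 123 J/K

ΔS_hot = −Q/T_H = −38600/589 = -65.53 J/K and ΔS_cold = +Q/T_C = 38600/205 = 188.3 J/K.
ΔS_total = -65.53 + 188.3 = 123 J/K, positive as the second law requires.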